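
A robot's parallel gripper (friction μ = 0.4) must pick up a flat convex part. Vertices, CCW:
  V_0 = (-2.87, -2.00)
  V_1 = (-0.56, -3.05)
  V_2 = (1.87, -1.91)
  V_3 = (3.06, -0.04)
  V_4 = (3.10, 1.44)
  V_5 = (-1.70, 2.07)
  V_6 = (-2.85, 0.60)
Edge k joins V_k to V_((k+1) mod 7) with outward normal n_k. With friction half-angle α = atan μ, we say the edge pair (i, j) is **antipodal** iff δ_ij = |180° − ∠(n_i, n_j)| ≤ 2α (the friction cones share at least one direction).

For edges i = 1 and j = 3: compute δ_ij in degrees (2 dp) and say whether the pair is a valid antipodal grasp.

δ = 116.68°, invalid

α = atan 0.4 = 21.80°;  2α = 43.60°
edge 1: e_1 = (+2.43, +1.14);  n_1 = (+0.4247, -0.9053)
edge 3: e_3 = (+0.04, +1.48);  n_3 = (+0.9996, -0.0270)
∠(n_1, n_3) = 63.32°
δ = |180° − 63.32°| = 116.68°
116.68° > 2α = 43.60°  →  invalid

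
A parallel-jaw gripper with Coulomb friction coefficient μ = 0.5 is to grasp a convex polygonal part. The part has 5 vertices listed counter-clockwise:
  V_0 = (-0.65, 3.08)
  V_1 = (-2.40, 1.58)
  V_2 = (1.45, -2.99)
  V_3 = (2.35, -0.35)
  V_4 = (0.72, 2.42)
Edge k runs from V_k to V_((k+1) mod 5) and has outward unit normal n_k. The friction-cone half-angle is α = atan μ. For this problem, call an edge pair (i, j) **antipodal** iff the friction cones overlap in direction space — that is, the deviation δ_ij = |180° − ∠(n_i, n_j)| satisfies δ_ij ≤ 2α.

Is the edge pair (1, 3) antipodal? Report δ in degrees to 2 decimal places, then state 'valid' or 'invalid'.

δ = 9.64°, valid

α = atan 0.5 = 26.57°;  2α = 53.13°
edge 1: e_1 = (+3.85, -4.57);  n_1 = (-0.7648, -0.6443)
edge 3: e_3 = (-1.63, +2.77);  n_3 = (+0.8619, +0.5072)
∠(n_1, n_3) = 170.36°
δ = |180° − 170.36°| = 9.64°
9.64° ≤ 2α = 53.13°  →  valid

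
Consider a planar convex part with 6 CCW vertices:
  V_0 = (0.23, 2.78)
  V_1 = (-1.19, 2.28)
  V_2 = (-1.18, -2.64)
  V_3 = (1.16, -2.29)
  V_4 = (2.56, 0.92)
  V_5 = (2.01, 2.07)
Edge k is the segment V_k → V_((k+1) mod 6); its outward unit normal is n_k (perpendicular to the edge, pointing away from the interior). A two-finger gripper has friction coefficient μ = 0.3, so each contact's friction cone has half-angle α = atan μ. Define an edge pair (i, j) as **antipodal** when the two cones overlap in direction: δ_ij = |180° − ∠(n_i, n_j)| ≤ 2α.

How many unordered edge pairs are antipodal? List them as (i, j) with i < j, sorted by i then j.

α = atan 0.3 = 16.70°;  2α = 33.40°
n_0 = (-0.3321, +0.9432)
n_1 = (-1.0000, -0.0020)
n_2 = (+0.1479, -0.9890)
n_3 = (+0.9166, -0.3998)
n_4 = (+0.9021, +0.4315)
n_5 = (+0.3705, +0.9288)
  (0,1): δ = 109.28°  ·
  (0,2): δ = 10.89°  ✓
  (0,3): δ = 47.04°  ·
  (0,4): δ = 96.16°  ·
  (0,5): δ = 138.86°  ·
  (1,2): δ = 81.61°  ·
  (1,3): δ = 23.68°  ✓
  (1,4): δ = 25.44°  ✓
  (1,5): δ = 68.14°  ·
  (2,3): δ = 122.07°  ·
  (2,4): δ = 72.95°  ·
  (2,5): δ = 30.25°  ✓
  (3,4): δ = 130.88°  ·
  (3,5): δ = 88.18°  ·
  (4,5): δ = 137.31°  ·
antipodal pairs: 4

count = 4; pairs: (0,2), (1,3), (1,4), (2,5)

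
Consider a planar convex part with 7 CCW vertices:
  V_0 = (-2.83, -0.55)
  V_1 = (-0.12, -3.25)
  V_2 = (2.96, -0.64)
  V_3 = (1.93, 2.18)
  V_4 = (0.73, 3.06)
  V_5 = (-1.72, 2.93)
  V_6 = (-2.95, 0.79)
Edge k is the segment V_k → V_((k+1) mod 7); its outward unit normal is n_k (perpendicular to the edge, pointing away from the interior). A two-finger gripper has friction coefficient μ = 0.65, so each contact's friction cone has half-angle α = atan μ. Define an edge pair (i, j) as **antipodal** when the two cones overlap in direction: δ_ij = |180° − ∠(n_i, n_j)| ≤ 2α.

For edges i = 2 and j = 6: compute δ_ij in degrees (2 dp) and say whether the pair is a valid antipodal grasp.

α = atan 0.65 = 33.02°;  2α = 66.05°
edge 2: e_2 = (-1.03, +2.82);  n_2 = (+0.9393, +0.3431)
edge 6: e_6 = (+0.12, -1.34);  n_6 = (-0.9960, -0.0892)
∠(n_2, n_6) = 165.05°
δ = |180° − 165.05°| = 14.95°
14.95° ≤ 2α = 66.05°  →  valid

δ = 14.95°, valid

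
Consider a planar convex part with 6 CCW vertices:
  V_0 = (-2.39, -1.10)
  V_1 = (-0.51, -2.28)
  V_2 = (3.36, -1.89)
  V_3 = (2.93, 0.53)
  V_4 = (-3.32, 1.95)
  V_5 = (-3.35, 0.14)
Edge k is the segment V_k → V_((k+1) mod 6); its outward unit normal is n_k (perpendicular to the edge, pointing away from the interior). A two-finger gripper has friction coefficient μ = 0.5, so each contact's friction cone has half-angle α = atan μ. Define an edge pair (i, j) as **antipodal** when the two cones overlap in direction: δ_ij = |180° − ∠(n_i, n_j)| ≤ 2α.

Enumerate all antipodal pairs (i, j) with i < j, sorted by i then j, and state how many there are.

α = atan 0.5 = 26.57°;  2α = 53.13°
n_0 = (-0.5316, -0.8470)
n_1 = (+0.1003, -0.9950)
n_2 = (+0.9846, +0.1749)
n_3 = (+0.2216, +0.9751)
n_4 = (-0.9999, +0.0166)
n_5 = (-0.7907, -0.6122)
  (0,1): δ = 142.13°  ·
  (0,2): δ = 47.81°  ✓
  (0,3): δ = 19.31°  ✓
  (0,4): δ = 121.17°  ·
  (0,5): δ = 159.86°  ·
  (1,2): δ = 85.68°  ·
  (1,3): δ = 18.55°  ✓
  (1,4): δ = 83.30°  ·
  (1,5): δ = 121.99°  ·
  (2,3): δ = 112.88°  ·
  (2,4): δ = 11.03°  ✓
  (2,5): δ = 27.67°  ✓
  (3,4): δ = 78.15°  ·
  (3,5): δ = 39.45°  ✓
  (4,5): δ = 141.30°  ·
antipodal pairs: 6

count = 6; pairs: (0,2), (0,3), (1,3), (2,4), (2,5), (3,5)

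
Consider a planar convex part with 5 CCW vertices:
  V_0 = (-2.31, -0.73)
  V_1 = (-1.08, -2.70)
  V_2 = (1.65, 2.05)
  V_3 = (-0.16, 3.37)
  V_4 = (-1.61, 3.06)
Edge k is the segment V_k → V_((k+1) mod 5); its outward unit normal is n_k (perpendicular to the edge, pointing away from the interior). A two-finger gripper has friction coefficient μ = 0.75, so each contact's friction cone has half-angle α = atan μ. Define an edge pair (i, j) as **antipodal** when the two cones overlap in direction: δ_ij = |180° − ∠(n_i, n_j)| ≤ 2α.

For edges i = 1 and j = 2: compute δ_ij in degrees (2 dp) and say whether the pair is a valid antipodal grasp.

α = atan 0.75 = 36.87°;  2α = 73.74°
edge 1: e_1 = (+2.73, +4.75);  n_1 = (+0.8670, -0.4983)
edge 2: e_2 = (-1.81, +1.32);  n_2 = (+0.5892, +0.8080)
∠(n_1, n_2) = 83.78°
δ = |180° − 83.78°| = 96.22°
96.22° > 2α = 73.74°  →  invalid

δ = 96.22°, invalid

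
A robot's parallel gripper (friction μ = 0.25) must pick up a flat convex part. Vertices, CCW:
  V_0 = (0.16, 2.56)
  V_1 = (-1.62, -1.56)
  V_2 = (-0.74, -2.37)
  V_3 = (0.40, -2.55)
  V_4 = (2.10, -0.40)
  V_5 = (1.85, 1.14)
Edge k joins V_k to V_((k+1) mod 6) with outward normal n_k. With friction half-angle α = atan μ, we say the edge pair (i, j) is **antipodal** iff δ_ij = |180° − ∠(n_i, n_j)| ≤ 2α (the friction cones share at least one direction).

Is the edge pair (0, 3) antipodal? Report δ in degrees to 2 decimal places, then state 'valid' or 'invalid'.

δ = 14.97°, valid

α = atan 0.25 = 14.04°;  2α = 28.07°
edge 0: e_0 = (-1.78, -4.12);  n_0 = (-0.9180, +0.3966)
edge 3: e_3 = (+1.70, +2.15);  n_3 = (+0.7844, -0.6202)
∠(n_0, n_3) = 165.03°
δ = |180° − 165.03°| = 14.97°
14.97° ≤ 2α = 28.07°  →  valid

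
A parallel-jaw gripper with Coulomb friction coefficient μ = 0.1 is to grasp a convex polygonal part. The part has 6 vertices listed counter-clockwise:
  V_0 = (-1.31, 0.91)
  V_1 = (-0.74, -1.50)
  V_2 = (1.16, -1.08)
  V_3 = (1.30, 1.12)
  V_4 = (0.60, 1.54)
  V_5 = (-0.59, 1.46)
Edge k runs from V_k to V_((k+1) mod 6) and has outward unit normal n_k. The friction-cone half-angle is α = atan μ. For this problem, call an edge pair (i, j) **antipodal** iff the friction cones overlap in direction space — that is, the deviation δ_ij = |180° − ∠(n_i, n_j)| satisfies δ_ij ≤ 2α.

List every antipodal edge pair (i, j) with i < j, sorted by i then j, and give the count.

α = atan 0.1 = 5.71°;  2α = 11.42°
n_0 = (-0.9732, -0.2302)
n_1 = (+0.2158, -0.9764)
n_2 = (+0.9980, -0.0635)
n_3 = (+0.5145, +0.8575)
n_4 = (-0.0671, +0.9977)
n_5 = (-0.6070, +0.7947)
  (0,1): δ = 90.84°  ·
  (0,2): δ = 16.95°  ·
  (0,3): δ = 45.73°  ·
  (0,4): δ = 80.54°  ·
  (0,5): δ = 114.07°  ·
  (1,2): δ = 106.11°  ·
  (1,3): δ = 43.43°  ·
  (1,4): δ = 8.62°  ✓
  (1,5): δ = 24.91°  ·
  (2,3): δ = 117.32°  ·
  (2,4): δ = 82.51°  ·
  (2,5): δ = 48.98°  ·
  (3,4): δ = 145.19°  ·
  (3,5): δ = 111.66°  ·
  (4,5): δ = 146.47°  ·
antipodal pairs: 1

count = 1; pairs: (1,4)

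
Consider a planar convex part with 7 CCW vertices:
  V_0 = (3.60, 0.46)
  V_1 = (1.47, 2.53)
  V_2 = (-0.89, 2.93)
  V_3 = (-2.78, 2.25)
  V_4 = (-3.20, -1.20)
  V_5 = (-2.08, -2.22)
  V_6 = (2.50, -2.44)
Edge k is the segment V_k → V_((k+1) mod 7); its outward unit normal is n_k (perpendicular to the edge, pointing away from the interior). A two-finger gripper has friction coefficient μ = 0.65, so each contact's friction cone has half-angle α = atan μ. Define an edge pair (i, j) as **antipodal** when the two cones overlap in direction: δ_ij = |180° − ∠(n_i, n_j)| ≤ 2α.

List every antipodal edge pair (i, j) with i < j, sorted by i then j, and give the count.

α = atan 0.65 = 33.02°;  2α = 66.05°
n_0 = (+0.6969, +0.7171)
n_1 = (+0.1671, +0.9859)
n_2 = (-0.3385, +0.9410)
n_3 = (-0.9927, +0.1208)
n_4 = (-0.6733, -0.7393)
n_5 = (-0.0480, -0.9988)
n_6 = (+0.9350, -0.3547)
  (0,1): δ = 145.44°  ·
  (0,2): δ = 116.03°  ·
  (0,3): δ = 52.76°  ✓
  (0,4): δ = 1.86°  ✓
  (0,5): δ = 41.43°  ✓
  (0,6): δ = 113.41°  ·
  (1,2): δ = 150.59°  ·
  (1,3): δ = 87.32°  ·
  (1,4): δ = 32.70°  ✓
  (1,5): δ = 6.87°  ✓
  (1,6): δ = 78.85°  ·
  (2,3): δ = 116.73°  ·
  (2,4): δ = 62.11°  ✓
  (2,5): δ = 22.54°  ✓
  (2,6): δ = 49.44°  ✓
  (3,4): δ = 125.38°  ·
  (3,5): δ = 85.81°  ·
  (3,6): δ = 13.83°  ✓
  (4,5): δ = 140.43°  ·
  (4,6): δ = 68.45°  ·
  (5,6): δ = 108.02°  ·
antipodal pairs: 9

count = 9; pairs: (0,3), (0,4), (0,5), (1,4), (1,5), (2,4), (2,5), (2,6), (3,6)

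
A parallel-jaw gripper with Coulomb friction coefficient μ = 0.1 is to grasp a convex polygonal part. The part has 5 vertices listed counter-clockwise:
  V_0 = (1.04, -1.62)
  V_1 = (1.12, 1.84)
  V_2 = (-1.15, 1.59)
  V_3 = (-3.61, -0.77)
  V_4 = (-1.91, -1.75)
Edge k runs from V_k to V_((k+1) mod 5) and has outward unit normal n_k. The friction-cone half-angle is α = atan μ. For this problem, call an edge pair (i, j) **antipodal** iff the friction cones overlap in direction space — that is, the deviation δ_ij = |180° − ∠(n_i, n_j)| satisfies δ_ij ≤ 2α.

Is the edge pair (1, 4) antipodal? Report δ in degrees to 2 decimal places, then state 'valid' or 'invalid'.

α = atan 0.1 = 5.71°;  2α = 11.42°
edge 1: e_1 = (-2.27, -0.25);  n_1 = (-0.1095, +0.9940)
edge 4: e_4 = (+2.95, +0.13);  n_4 = (+0.0440, -0.9990)
∠(n_1, n_4) = 176.24°
δ = |180° − 176.24°| = 3.76°
3.76° ≤ 2α = 11.42°  →  valid

δ = 3.76°, valid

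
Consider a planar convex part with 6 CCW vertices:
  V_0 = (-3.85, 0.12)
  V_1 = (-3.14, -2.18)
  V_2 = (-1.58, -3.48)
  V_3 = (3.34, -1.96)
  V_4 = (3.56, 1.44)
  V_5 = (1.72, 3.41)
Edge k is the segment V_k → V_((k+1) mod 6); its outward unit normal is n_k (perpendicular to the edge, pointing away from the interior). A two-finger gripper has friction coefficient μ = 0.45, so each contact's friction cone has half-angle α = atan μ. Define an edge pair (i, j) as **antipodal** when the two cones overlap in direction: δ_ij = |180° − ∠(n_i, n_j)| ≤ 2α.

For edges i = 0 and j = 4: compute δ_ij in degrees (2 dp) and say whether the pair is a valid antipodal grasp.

δ = 25.89°, valid

α = atan 0.45 = 24.23°;  2α = 48.46°
edge 0: e_0 = (+0.71, -2.30);  n_0 = (-0.9555, -0.2950)
edge 4: e_4 = (-1.84, +1.97);  n_4 = (+0.7308, +0.6826)
∠(n_0, n_4) = 154.11°
δ = |180° − 154.11°| = 25.89°
25.89° ≤ 2α = 48.46°  →  valid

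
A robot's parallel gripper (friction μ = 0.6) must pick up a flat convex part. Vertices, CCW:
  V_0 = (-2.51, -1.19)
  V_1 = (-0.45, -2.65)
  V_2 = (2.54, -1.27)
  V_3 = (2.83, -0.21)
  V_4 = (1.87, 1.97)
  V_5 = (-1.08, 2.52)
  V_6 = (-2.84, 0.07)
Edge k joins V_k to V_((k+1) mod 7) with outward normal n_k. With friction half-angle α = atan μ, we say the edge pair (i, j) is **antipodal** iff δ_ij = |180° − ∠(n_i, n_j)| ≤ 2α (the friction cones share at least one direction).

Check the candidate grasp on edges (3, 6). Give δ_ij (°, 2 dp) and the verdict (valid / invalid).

α = atan 0.6 = 30.96°;  2α = 61.93°
edge 3: e_3 = (-0.96, +2.18);  n_3 = (+0.9152, +0.4030)
edge 6: e_6 = (+0.33, -1.26);  n_6 = (-0.9674, -0.2534)
∠(n_3, n_6) = 170.91°
δ = |180° − 170.91°| = 9.09°
9.09° ≤ 2α = 61.93°  →  valid

δ = 9.09°, valid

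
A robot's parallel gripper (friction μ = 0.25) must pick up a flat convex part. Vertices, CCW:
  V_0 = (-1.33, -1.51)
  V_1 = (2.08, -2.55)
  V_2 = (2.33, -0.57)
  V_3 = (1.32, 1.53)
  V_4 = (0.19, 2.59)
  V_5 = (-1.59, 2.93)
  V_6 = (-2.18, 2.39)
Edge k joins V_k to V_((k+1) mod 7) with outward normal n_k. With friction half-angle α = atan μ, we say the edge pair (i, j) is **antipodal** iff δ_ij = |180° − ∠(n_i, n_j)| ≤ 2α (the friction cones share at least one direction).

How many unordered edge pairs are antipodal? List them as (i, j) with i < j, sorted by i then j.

α = atan 0.25 = 14.04°;  2α = 28.07°
n_0 = (-0.2917, -0.9565)
n_1 = (+0.9921, -0.1253)
n_2 = (+0.9012, +0.4334)
n_3 = (+0.6842, +0.7293)
n_4 = (+0.1876, +0.9822)
n_5 = (-0.6752, +0.7377)
n_6 = (-0.9771, -0.2129)
  (0,1): δ = 80.24°  ·
  (0,2): δ = 47.35°  ·
  (0,3): δ = 26.21°  ✓
  (0,4): δ = 6.15°  ✓
  (0,5): δ = 59.43°  ·
  (0,6): δ = 119.26°  ·
  (1,2): δ = 147.12°  ·
  (1,3): δ = 125.97°  ·
  (1,4): δ = 93.62°  ·
  (1,5): δ = 40.34°  ·
  (1,6): δ = 19.49°  ✓
  (2,3): δ = 158.85°  ·
  (2,4): δ = 126.50°  ·
  (2,5): δ = 73.22°  ·
  (2,6): δ = 13.39°  ✓
  (3,4): δ = 147.64°  ·
  (3,5): δ = 94.36°  ·
  (3,6): δ = 34.54°  ·
  (4,5): δ = 126.72°  ·
  (4,6): δ = 66.89°  ·
  (5,6): δ = 120.17°  ·
antipodal pairs: 4

count = 4; pairs: (0,3), (0,4), (1,6), (2,6)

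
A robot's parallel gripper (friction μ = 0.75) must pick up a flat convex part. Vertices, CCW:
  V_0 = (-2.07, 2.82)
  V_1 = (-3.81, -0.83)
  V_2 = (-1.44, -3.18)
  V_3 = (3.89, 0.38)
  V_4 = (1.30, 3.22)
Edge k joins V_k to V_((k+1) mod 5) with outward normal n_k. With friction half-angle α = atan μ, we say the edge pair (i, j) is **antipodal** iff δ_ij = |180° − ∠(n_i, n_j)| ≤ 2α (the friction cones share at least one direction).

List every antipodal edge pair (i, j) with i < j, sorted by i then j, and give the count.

count = 5; pairs: (0,2), (0,3), (1,3), (1,4), (2,4)

α = atan 0.75 = 36.87°;  2α = 73.74°
n_0 = (-0.9027, +0.4303)
n_1 = (-0.7041, -0.7101)
n_2 = (+0.5554, -0.8316)
n_3 = (+0.7389, +0.6738)
n_4 = (-0.1179, +0.9930)
  (0,1): δ = 109.27°  ·
  (0,2): δ = 30.77°  ✓
  (0,3): δ = 67.85°  ✓
  (0,4): δ = 122.26°  ·
  (1,2): δ = 101.50°  ·
  (1,3): δ = 2.88°  ✓
  (1,4): δ = 51.53°  ✓
  (2,3): δ = 81.38°  ·
  (2,4): δ = 26.97°  ✓
  (3,4): δ = 125.59°  ·
antipodal pairs: 5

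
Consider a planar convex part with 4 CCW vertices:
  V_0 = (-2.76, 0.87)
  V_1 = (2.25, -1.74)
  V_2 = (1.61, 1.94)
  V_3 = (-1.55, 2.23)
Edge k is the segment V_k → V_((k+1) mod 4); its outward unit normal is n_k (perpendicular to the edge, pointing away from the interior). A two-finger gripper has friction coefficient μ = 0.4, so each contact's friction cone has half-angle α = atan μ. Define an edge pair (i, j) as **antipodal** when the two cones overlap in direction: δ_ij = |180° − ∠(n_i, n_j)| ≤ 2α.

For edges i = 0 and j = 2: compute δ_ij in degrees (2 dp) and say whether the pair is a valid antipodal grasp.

δ = 22.27°, valid

α = atan 0.4 = 21.80°;  2α = 43.60°
edge 0: e_0 = (+5.01, -2.61);  n_0 = (-0.4620, -0.8869)
edge 2: e_2 = (-3.16, +0.29);  n_2 = (+0.0914, +0.9958)
∠(n_0, n_2) = 157.73°
δ = |180° − 157.73°| = 22.27°
22.27° ≤ 2α = 43.60°  →  valid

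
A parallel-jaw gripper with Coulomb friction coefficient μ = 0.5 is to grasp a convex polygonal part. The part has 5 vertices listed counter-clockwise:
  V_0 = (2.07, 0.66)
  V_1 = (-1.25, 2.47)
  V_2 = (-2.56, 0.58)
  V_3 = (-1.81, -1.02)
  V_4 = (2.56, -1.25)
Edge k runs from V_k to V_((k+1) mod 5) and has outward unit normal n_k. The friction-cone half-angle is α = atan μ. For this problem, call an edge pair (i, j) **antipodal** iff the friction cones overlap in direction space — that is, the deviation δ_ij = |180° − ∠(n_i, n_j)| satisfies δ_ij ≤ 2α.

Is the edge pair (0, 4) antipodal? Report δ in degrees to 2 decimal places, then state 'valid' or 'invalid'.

δ = 132.99°, invalid

α = atan 0.5 = 26.57°;  2α = 53.13°
edge 0: e_0 = (-3.32, +1.81);  n_0 = (+0.4787, +0.8780)
edge 4: e_4 = (-0.49, +1.91);  n_4 = (+0.9686, +0.2485)
∠(n_0, n_4) = 47.01°
δ = |180° − 47.01°| = 132.99°
132.99° > 2α = 53.13°  →  invalid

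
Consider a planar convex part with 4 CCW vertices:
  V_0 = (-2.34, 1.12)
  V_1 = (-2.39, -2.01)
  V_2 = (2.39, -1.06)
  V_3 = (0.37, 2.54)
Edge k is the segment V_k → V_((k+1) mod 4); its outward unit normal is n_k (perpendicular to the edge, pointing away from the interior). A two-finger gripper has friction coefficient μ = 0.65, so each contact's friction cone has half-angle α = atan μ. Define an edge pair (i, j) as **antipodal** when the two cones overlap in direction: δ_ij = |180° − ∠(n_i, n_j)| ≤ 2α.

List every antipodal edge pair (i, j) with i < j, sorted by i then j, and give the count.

α = atan 0.65 = 33.02°;  2α = 66.05°
n_0 = (-0.9999, +0.0160)
n_1 = (+0.1949, -0.9808)
n_2 = (+0.8721, +0.4893)
n_3 = (-0.4641, +0.8858)
  (0,1): δ = 77.84°  ·
  (0,2): δ = 30.21°  ✓
  (0,3): δ = 118.57°  ·
  (1,2): δ = 71.94°  ·
  (1,3): δ = 16.41°  ✓
  (2,3): δ = 91.64°  ·
antipodal pairs: 2

count = 2; pairs: (0,2), (1,3)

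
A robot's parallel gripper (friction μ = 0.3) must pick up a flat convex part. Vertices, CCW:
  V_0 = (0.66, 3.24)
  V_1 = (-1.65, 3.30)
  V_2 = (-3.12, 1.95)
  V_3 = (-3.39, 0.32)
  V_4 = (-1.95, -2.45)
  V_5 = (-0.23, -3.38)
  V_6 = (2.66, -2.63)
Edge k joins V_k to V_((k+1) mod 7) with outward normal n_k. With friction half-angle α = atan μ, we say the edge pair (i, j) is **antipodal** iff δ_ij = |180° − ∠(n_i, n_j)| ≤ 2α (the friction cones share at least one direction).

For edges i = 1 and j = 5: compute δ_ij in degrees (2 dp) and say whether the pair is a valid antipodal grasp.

α = atan 0.3 = 16.70°;  2α = 33.40°
edge 1: e_1 = (-1.47, -1.35);  n_1 = (-0.6764, +0.7365)
edge 5: e_5 = (+2.89, +0.75);  n_5 = (+0.2512, -0.9679)
∠(n_1, n_5) = 151.98°
δ = |180° − 151.98°| = 28.02°
28.02° ≤ 2α = 33.40°  →  valid

δ = 28.02°, valid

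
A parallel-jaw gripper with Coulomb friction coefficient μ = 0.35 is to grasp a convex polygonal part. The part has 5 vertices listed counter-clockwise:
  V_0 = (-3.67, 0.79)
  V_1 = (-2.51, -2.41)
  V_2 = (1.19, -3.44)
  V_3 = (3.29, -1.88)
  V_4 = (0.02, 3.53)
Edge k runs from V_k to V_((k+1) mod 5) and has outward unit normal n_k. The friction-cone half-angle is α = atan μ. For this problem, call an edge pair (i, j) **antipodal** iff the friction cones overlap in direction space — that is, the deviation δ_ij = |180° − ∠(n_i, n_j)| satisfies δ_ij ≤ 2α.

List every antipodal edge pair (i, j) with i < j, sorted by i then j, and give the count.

count = 2; pairs: (0,3), (2,4)

α = atan 0.35 = 19.29°;  2α = 38.58°
n_0 = (-0.9401, -0.3408)
n_1 = (-0.2682, -0.9634)
n_2 = (+0.5963, -0.8027)
n_3 = (+0.8558, +0.5173)
n_4 = (-0.5962, +0.8029)
  (0,1): δ = 125.48°  ·
  (0,2): δ = 73.32°  ·
  (0,3): δ = 11.22°  ✓
  (0,4): δ = 106.67°  ·
  (1,2): δ = 127.84°  ·
  (1,3): δ = 43.29°  ·
  (1,4): δ = 52.15°  ·
  (2,3): δ = 95.46°  ·
  (2,4): δ = 0.01°  ✓
  (3,4): δ = 84.55°  ·
antipodal pairs: 2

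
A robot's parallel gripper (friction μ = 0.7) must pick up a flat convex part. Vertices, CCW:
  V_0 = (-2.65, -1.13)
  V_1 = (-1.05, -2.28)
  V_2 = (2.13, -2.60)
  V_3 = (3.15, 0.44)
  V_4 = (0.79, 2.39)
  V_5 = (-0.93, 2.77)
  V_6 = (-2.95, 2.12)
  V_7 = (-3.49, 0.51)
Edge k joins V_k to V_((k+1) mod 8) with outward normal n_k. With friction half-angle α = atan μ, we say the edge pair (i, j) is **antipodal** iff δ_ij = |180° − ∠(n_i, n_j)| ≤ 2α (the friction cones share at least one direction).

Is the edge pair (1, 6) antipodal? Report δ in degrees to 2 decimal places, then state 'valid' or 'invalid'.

α = atan 0.7 = 34.99°;  2α = 69.98°
edge 1: e_1 = (+3.18, -0.32);  n_1 = (-0.1001, -0.9950)
edge 6: e_6 = (-0.54, -1.61);  n_6 = (-0.9481, +0.3180)
∠(n_1, n_6) = 102.80°
δ = |180° − 102.80°| = 77.20°
77.20° > 2α = 69.98°  →  invalid

δ = 77.20°, invalid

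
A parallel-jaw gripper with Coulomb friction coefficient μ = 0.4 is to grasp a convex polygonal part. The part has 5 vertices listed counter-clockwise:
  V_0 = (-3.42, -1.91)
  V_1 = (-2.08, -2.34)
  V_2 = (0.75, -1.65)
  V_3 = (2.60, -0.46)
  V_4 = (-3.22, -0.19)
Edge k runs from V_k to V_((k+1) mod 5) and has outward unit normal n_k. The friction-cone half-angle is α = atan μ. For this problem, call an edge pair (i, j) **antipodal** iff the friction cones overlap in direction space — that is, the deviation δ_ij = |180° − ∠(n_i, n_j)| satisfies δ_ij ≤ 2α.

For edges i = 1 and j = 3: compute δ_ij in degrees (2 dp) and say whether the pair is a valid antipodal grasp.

δ = 16.36°, valid

α = atan 0.4 = 21.80°;  2α = 43.60°
edge 1: e_1 = (+2.83, +0.69);  n_1 = (+0.2369, -0.9715)
edge 3: e_3 = (-5.82, +0.27);  n_3 = (+0.0463, +0.9989)
∠(n_1, n_3) = 163.64°
δ = |180° − 163.64°| = 16.36°
16.36° ≤ 2α = 43.60°  →  valid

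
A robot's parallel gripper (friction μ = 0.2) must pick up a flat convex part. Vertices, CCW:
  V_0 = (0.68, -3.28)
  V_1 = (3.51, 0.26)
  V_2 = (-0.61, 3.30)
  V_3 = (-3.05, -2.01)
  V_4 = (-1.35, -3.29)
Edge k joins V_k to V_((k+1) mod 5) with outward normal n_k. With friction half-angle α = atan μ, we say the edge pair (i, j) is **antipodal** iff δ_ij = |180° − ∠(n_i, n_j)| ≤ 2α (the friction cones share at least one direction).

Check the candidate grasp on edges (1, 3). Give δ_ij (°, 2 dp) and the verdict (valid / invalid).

δ = 0.56°, valid

α = atan 0.2 = 11.31°;  2α = 22.62°
edge 1: e_1 = (-4.12, +3.04);  n_1 = (+0.5937, +0.8047)
edge 3: e_3 = (+1.70, -1.28);  n_3 = (-0.6015, -0.7989)
∠(n_1, n_3) = 179.44°
δ = |180° − 179.44°| = 0.56°
0.56° ≤ 2α = 22.62°  →  valid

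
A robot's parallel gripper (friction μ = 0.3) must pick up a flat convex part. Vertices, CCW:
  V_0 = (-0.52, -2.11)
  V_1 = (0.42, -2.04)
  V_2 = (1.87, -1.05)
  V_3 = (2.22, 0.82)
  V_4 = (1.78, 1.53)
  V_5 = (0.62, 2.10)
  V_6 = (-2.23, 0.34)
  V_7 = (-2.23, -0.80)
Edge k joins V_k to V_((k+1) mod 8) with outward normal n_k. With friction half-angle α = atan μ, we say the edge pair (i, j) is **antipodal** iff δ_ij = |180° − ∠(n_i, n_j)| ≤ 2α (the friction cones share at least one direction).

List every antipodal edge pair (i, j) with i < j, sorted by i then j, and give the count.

α = atan 0.3 = 16.70°;  2α = 33.40°
n_0 = (+0.0743, -0.9972)
n_1 = (+0.5639, -0.8259)
n_2 = (+0.9829, -0.1840)
n_3 = (+0.8500, +0.5268)
n_4 = (+0.4410, +0.8975)
n_5 = (-0.5254, +0.8508)
n_6 = (-1.0000, -0.0000)
n_7 = (-0.6081, -0.7938)
  (0,1): δ = 149.94°  ·
  (0,2): δ = 104.86°  ·
  (0,3): δ = 62.47°  ·
  (0,4): δ = 30.43°  ✓
  (0,5): δ = 27.44°  ✓
  (0,6): δ = 85.74°  ·
  (0,7): δ = 138.29°  ·
  (1,2): δ = 134.92°  ·
  (1,3): δ = 92.54°  ·
  (1,4): δ = 60.49°  ·
  (1,5): δ = 2.63°  ✓
  (1,6): δ = 55.68°  ·
  (1,7): δ = 108.22°  ·
  (2,3): δ = 137.61°  ·
  (2,4): δ = 105.57°  ·
  (2,5): δ = 47.70°  ·
  (2,6): δ = 10.60°  ✓
  (2,7): δ = 63.15°  ·
  (3,4): δ = 147.96°  ·
  (3,5): δ = 90.09°  ·
  (3,6): δ = 31.79°  ✓
  (3,7): δ = 20.76°  ✓
  (4,5): δ = 122.13°  ·
  (4,6): δ = 63.83°  ·
  (4,7): δ = 11.29°  ✓
  (5,6): δ = 121.70°  ·
  (5,7): δ = 69.15°  ·
  (6,7): δ = 127.46°  ·
antipodal pairs: 7

count = 7; pairs: (0,4), (0,5), (1,5), (2,6), (3,6), (3,7), (4,7)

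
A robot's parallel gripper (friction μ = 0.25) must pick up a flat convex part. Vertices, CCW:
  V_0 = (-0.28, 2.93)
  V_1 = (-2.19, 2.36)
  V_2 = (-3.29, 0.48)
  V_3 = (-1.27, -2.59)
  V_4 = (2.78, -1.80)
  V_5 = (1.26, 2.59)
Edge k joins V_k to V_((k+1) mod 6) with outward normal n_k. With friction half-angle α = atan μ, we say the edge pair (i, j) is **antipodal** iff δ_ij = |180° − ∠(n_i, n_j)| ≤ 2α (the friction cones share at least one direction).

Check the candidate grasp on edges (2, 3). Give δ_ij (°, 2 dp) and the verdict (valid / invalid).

δ = 112.31°, invalid

α = atan 0.25 = 14.04°;  2α = 28.07°
edge 2: e_2 = (+2.02, -3.07);  n_2 = (-0.8354, -0.5497)
edge 3: e_3 = (+4.05, +0.79);  n_3 = (+0.1915, -0.9815)
∠(n_2, n_3) = 67.69°
δ = |180° − 67.69°| = 112.31°
112.31° > 2α = 28.07°  →  invalid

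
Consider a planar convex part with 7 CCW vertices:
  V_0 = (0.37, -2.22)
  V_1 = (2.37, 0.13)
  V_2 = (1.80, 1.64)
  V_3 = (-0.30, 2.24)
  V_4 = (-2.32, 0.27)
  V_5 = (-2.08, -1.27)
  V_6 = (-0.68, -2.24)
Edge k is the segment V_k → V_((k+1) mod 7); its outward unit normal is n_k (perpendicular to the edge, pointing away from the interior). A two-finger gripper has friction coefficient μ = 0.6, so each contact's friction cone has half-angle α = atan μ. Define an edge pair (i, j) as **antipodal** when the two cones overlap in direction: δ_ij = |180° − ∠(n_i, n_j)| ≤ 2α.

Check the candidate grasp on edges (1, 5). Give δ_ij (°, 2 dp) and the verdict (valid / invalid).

α = atan 0.6 = 30.96°;  2α = 61.93°
edge 1: e_1 = (-0.57, +1.51);  n_1 = (+0.9356, +0.3532)
edge 5: e_5 = (+1.40, -0.97);  n_5 = (-0.5695, -0.8220)
∠(n_1, n_5) = 145.40°
δ = |180° − 145.40°| = 34.60°
34.60° ≤ 2α = 61.93°  →  valid

δ = 34.60°, valid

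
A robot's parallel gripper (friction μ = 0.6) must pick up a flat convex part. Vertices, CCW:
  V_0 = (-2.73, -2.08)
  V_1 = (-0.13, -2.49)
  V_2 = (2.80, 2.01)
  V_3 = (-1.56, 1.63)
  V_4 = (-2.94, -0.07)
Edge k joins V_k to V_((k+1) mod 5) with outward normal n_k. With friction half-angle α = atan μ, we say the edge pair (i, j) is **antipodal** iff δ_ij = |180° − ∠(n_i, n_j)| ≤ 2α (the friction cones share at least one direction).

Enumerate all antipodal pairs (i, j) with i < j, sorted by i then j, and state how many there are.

α = atan 0.6 = 30.96°;  2α = 61.93°
n_0 = (-0.1558, -0.9878)
n_1 = (+0.8380, -0.5456)
n_2 = (-0.0868, +0.9962)
n_3 = (-0.7764, +0.6302)
n_4 = (-0.9946, -0.1039)
  (0,1): δ = 114.11°  ·
  (0,2): δ = 13.94°  ✓
  (0,3): δ = 59.89°  ✓
  (0,4): δ = 104.93°  ·
  (1,2): δ = 51.95°  ✓
  (1,3): δ = 6.00°  ✓
  (1,4): δ = 39.03°  ✓
  (2,3): δ = 134.05°  ·
  (2,4): δ = 89.02°  ·
  (3,4): δ = 134.97°  ·
antipodal pairs: 5

count = 5; pairs: (0,2), (0,3), (1,2), (1,3), (1,4)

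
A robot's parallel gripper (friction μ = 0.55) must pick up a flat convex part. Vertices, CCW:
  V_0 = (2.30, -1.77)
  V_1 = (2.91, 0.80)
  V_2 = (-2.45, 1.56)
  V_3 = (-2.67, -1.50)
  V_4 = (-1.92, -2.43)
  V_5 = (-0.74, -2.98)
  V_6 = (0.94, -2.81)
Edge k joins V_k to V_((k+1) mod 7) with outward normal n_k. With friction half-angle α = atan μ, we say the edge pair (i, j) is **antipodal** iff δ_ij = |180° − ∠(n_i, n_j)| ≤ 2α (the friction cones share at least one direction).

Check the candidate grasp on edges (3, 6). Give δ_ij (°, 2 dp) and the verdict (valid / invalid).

α = atan 0.55 = 28.81°;  2α = 57.62°
edge 3: e_3 = (+0.75, -0.93);  n_3 = (-0.7784, -0.6278)
edge 6: e_6 = (+1.36, +1.04);  n_6 = (+0.6075, -0.7944)
∠(n_3, n_6) = 88.52°
δ = |180° − 88.52°| = 91.48°
91.48° > 2α = 57.62°  →  invalid

δ = 91.48°, invalid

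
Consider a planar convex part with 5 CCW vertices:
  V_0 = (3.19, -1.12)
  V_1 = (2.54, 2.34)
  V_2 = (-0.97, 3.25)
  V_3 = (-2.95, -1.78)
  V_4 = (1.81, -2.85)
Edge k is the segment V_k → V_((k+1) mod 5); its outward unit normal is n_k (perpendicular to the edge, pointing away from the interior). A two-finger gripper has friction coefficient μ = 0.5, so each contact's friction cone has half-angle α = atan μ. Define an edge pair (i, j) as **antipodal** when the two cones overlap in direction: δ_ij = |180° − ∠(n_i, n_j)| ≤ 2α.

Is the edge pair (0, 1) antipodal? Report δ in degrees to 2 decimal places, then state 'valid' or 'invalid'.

δ = 115.17°, invalid

α = atan 0.5 = 26.57°;  2α = 53.13°
edge 0: e_0 = (-0.65, +3.46);  n_0 = (+0.9828, +0.1846)
edge 1: e_1 = (-3.51, +0.91);  n_1 = (+0.2510, +0.9680)
∠(n_0, n_1) = 64.83°
δ = |180° − 64.83°| = 115.17°
115.17° > 2α = 53.13°  →  invalid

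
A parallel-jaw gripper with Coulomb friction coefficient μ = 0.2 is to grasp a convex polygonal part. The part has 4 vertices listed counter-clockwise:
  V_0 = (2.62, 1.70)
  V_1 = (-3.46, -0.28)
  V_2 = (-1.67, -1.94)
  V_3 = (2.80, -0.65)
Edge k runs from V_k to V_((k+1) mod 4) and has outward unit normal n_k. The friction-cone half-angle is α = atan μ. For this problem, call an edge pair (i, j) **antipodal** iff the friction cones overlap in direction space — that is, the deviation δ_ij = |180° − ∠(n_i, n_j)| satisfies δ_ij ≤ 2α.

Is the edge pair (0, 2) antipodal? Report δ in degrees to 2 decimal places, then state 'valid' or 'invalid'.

α = atan 0.2 = 11.31°;  2α = 22.62°
edge 0: e_0 = (-6.08, -1.98);  n_0 = (-0.3097, +0.9509)
edge 2: e_2 = (+4.47, +1.29);  n_2 = (+0.2773, -0.9608)
∠(n_0, n_2) = 178.06°
δ = |180° − 178.06°| = 1.94°
1.94° ≤ 2α = 22.62°  →  valid

δ = 1.94°, valid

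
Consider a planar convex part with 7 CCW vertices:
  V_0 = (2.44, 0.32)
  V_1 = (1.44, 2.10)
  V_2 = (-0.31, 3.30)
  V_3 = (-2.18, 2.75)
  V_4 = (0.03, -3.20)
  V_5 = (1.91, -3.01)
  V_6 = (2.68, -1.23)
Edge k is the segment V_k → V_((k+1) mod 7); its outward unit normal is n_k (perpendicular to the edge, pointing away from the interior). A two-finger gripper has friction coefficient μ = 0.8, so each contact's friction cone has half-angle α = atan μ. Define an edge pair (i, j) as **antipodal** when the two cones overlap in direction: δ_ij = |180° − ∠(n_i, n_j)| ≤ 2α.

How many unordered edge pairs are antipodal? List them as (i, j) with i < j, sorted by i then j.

count = 8; pairs: (0,3), (0,4), (1,3), (1,4), (2,4), (2,5), (3,5), (3,6)

α = atan 0.8 = 38.66°;  2α = 77.32°
n_0 = (+0.8718, +0.4898)
n_1 = (+0.5655, +0.8247)
n_2 = (-0.2822, +0.9594)
n_3 = (-0.9374, -0.3482)
n_4 = (+0.1006, -0.9949)
n_5 = (+0.9178, -0.3970)
n_6 = (+0.9882, +0.1530)
  (0,1): δ = 153.77°  ·
  (0,2): δ = 102.94°  ·
  (0,3): δ = 8.95°  ✓
  (0,4): δ = 66.44°  ✓
  (0,5): δ = 127.28°  ·
  (0,6): δ = 159.47°  ·
  (1,2): δ = 129.17°  ·
  (1,3): δ = 35.18°  ✓
  (1,4): δ = 40.21°  ✓
  (1,5): δ = 101.05°  ·
  (1,6): δ = 133.24°  ·
  (2,3): δ = 86.01°  ·
  (2,4): δ = 10.62°  ✓
  (2,5): δ = 50.22°  ✓
  (2,6): δ = 82.41°  ·
  (3,4): δ = 104.61°  ·
  (3,5): δ = 43.77°  ✓
  (3,6): δ = 11.57°  ✓
  (4,5): δ = 119.16°  ·
  (4,6): δ = 86.97°  ·
  (5,6): δ = 147.81°  ·
antipodal pairs: 8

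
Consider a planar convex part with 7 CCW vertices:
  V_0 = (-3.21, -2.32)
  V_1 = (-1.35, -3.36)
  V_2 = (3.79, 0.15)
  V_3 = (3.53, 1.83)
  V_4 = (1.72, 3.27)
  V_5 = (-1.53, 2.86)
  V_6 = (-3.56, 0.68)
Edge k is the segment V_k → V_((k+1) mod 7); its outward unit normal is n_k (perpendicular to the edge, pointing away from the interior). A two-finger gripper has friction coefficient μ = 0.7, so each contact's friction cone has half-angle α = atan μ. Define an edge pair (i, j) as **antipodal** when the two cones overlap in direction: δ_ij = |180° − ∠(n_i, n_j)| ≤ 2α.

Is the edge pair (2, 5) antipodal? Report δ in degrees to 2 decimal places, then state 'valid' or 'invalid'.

δ = 51.76°, valid

α = atan 0.7 = 34.99°;  2α = 69.98°
edge 2: e_2 = (-0.26, +1.68);  n_2 = (+0.9882, +0.1529)
edge 5: e_5 = (-2.03, -2.18);  n_5 = (-0.7318, +0.6815)
∠(n_2, n_5) = 128.24°
δ = |180° − 128.24°| = 51.76°
51.76° ≤ 2α = 69.98°  →  valid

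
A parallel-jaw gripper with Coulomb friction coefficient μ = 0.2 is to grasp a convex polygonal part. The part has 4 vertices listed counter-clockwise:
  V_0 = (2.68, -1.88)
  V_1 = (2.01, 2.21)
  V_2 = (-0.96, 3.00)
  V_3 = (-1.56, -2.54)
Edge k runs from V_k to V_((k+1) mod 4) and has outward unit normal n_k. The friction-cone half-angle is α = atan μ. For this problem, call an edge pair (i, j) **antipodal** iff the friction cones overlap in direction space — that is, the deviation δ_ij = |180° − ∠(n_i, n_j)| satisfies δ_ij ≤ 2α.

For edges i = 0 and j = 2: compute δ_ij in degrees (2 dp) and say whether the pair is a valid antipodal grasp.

δ = 15.48°, valid

α = atan 0.2 = 11.31°;  2α = 22.62°
edge 0: e_0 = (-0.67, +4.09);  n_0 = (+0.9868, +0.1617)
edge 2: e_2 = (-0.60, -5.54);  n_2 = (-0.9942, +0.1077)
∠(n_0, n_2) = 164.52°
δ = |180° − 164.52°| = 15.48°
15.48° ≤ 2α = 22.62°  →  valid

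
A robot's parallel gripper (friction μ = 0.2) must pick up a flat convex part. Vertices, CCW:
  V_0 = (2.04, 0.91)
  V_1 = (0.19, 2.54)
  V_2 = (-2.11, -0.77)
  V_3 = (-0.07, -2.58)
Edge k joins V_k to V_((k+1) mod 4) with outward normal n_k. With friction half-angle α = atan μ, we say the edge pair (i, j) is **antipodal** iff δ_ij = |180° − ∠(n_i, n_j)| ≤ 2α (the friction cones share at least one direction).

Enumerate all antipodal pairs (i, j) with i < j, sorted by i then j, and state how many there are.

count = 2; pairs: (0,2), (1,3)

α = atan 0.2 = 11.31°;  2α = 22.62°
n_0 = (+0.6611, +0.7503)
n_1 = (-0.8212, +0.5706)
n_2 = (-0.6637, -0.7480)
n_3 = (+0.8558, -0.5174)
  (0,1): δ = 83.41°  ·
  (0,2): δ = 0.20°  ✓
  (0,3): δ = 100.23°  ·
  (1,2): δ = 96.79°  ·
  (1,3): δ = 3.64°  ✓
  (2,3): δ = 79.58°  ·
antipodal pairs: 2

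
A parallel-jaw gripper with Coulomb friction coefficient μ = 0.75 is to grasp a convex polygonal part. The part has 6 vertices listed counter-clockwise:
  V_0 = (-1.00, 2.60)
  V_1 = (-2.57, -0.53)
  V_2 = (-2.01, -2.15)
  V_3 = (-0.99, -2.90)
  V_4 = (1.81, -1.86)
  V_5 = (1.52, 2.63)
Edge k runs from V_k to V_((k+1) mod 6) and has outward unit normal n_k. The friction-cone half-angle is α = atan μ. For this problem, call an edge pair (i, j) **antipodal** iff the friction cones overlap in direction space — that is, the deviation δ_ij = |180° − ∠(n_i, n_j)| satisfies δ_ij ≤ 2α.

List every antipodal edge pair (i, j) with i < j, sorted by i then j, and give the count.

α = atan 0.75 = 36.87°;  2α = 73.74°
n_0 = (-0.8939, +0.4484)
n_1 = (-0.9451, -0.3267)
n_2 = (-0.5924, -0.8057)
n_3 = (+0.3482, -0.9374)
n_4 = (+0.9979, +0.0645)
n_5 = (-0.0119, +0.9999)
  (0,1): δ = 134.29°  ·
  (0,2): δ = 99.69°  ·
  (0,3): δ = 42.99°  ✓
  (0,4): δ = 30.33°  ✓
  (0,5): δ = 117.32°  ·
  (1,2): δ = 145.40°  ·
  (1,3): δ = 88.69°  ·
  (1,4): δ = 15.37°  ✓
  (1,5): δ = 71.61°  ✓
  (2,3): δ = 123.30°  ·
  (2,4): δ = 49.98°  ✓
  (2,5): δ = 37.01°  ✓
  (3,4): δ = 106.68°  ·
  (3,5): δ = 19.69°  ✓
  (4,5): δ = 93.01°  ·
antipodal pairs: 7

count = 7; pairs: (0,3), (0,4), (1,4), (1,5), (2,4), (2,5), (3,5)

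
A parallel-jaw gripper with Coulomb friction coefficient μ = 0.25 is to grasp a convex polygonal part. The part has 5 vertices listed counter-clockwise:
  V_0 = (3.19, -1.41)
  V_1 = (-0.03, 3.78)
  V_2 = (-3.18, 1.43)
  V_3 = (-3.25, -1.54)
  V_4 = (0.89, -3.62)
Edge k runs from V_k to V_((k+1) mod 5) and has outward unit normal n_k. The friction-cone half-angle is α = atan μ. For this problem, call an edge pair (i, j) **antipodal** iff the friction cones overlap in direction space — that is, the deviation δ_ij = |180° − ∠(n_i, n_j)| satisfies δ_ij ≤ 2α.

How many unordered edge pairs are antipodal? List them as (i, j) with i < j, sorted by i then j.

count = 1; pairs: (1,4)

α = atan 0.25 = 14.04°;  2α = 28.07°
n_0 = (+0.8497, +0.5272)
n_1 = (-0.5980, +0.8015)
n_2 = (-0.9997, +0.0236)
n_3 = (-0.4489, -0.8936)
n_4 = (+0.6929, -0.7211)
  (0,1): δ = 85.09°  ·
  (0,2): δ = 33.17°  ·
  (0,3): δ = 31.51°  ·
  (0,4): δ = 102.04°  ·
  (1,2): δ = 128.07°  ·
  (1,3): δ = 63.40°  ·
  (1,4): δ = 7.13°  ✓
  (2,3): δ = 115.33°  ·
  (2,4): δ = 44.79°  ·
  (3,4): δ = 109.47°  ·
antipodal pairs: 1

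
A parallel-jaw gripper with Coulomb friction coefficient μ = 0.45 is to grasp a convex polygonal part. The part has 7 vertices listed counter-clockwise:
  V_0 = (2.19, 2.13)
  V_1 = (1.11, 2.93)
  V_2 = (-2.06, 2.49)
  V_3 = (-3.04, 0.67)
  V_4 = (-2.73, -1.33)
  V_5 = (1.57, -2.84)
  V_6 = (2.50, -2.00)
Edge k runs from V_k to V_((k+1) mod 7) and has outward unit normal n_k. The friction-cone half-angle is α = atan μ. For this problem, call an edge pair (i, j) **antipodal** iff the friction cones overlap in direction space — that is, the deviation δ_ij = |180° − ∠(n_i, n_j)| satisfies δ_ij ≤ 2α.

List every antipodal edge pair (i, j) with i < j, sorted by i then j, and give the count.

count = 7; pairs: (0,3), (0,4), (1,4), (1,5), (2,5), (2,6), (3,6)

α = atan 0.45 = 24.23°;  2α = 48.46°
n_0 = (+0.5952, +0.8036)
n_1 = (-0.1375, +0.9905)
n_2 = (-0.8805, +0.4741)
n_3 = (-0.9882, -0.1532)
n_4 = (-0.3313, -0.9435)
n_5 = (+0.6703, -0.7421)
n_6 = (+0.9972, +0.0748)
  (0,1): δ = 135.57°  ·
  (0,2): δ = 81.77°  ·
  (0,3): δ = 44.66°  ✓
  (0,4): δ = 17.18°  ✓
  (0,5): δ = 78.62°  ·
  (0,6): δ = 130.82°  ·
  (1,2): δ = 126.20°  ·
  (1,3): δ = 89.09°  ·
  (1,4): δ = 27.25°  ✓
  (1,5): δ = 34.19°  ✓
  (1,6): δ = 86.39°  ·
  (2,3): δ = 142.89°  ·
  (2,4): δ = 81.05°  ·
  (2,5): δ = 19.61°  ✓
  (2,6): δ = 32.59°  ✓
  (3,4): δ = 118.16°  ·
  (3,5): δ = 56.72°  ·
  (3,6): δ = 4.52°  ✓
  (4,5): δ = 118.56°  ·
  (4,6): δ = 66.36°  ·
  (5,6): δ = 127.80°  ·
antipodal pairs: 7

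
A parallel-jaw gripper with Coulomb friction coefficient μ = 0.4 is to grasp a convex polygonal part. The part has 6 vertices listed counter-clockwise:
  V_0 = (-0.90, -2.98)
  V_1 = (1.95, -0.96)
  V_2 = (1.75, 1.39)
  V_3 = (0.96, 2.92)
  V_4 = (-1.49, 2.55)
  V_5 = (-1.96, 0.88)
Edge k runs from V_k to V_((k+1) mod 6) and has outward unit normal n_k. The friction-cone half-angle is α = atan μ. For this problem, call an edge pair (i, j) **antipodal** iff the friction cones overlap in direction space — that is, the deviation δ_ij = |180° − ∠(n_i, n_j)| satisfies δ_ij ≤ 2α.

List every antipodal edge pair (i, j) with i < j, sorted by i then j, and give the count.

count = 6; pairs: (0,3), (0,4), (1,4), (1,5), (2,4), (2,5)

α = atan 0.4 = 21.80°;  2α = 43.60°
n_0 = (+0.5783, -0.8159)
n_1 = (+0.9964, +0.0848)
n_2 = (+0.8885, +0.4588)
n_3 = (-0.1493, +0.9888)
n_4 = (-0.9626, +0.2709)
n_5 = (-0.9643, -0.2648)
  (0,1): δ = 120.46°  ·
  (0,2): δ = 98.02°  ·
  (0,3): δ = 26.74°  ✓
  (0,4): δ = 38.95°  ✓
  (0,5): δ = 70.03°  ·
  (1,2): δ = 157.56°  ·
  (1,3): δ = 86.28°  ·
  (1,4): δ = 20.58°  ✓
  (1,5): δ = 10.49°  ✓
  (2,3): δ = 108.72°  ·
  (2,4): δ = 43.03°  ✓
  (2,5): δ = 11.95°  ✓
  (3,4): δ = 114.31°  ·
  (3,5): δ = 83.23°  ·
  (4,5): δ = 148.93°  ·
antipodal pairs: 6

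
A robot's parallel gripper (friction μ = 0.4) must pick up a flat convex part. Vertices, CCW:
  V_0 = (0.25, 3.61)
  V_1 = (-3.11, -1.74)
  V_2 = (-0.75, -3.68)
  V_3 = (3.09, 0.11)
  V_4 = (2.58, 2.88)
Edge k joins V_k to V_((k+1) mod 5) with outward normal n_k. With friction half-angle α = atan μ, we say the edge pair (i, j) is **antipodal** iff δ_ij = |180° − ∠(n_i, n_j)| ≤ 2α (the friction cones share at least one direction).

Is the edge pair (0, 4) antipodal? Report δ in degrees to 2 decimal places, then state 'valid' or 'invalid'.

δ = 104.73°, invalid

α = atan 0.4 = 21.80°;  2α = 43.60°
edge 0: e_0 = (-3.36, -5.35);  n_0 = (-0.8468, +0.5318)
edge 4: e_4 = (-2.33, +0.73);  n_4 = (+0.2990, +0.9543)
∠(n_0, n_4) = 75.27°
δ = |180° − 75.27°| = 104.73°
104.73° > 2α = 43.60°  →  invalid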